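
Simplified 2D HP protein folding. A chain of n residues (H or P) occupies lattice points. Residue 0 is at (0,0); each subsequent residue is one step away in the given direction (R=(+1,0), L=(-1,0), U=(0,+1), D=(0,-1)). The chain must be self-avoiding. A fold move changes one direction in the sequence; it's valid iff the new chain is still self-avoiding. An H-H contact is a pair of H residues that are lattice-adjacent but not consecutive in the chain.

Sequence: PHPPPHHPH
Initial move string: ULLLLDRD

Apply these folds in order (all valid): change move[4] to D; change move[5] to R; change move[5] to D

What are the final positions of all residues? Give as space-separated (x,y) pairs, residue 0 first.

Initial moves: ULLLLDRD
Fold: move[4]->D => ULLLDDRD (positions: [(0, 0), (0, 1), (-1, 1), (-2, 1), (-3, 1), (-3, 0), (-3, -1), (-2, -1), (-2, -2)])
Fold: move[5]->R => ULLLDRRD (positions: [(0, 0), (0, 1), (-1, 1), (-2, 1), (-3, 1), (-3, 0), (-2, 0), (-1, 0), (-1, -1)])
Fold: move[5]->D => ULLLDDRD (positions: [(0, 0), (0, 1), (-1, 1), (-2, 1), (-3, 1), (-3, 0), (-3, -1), (-2, -1), (-2, -2)])

Answer: (0,0) (0,1) (-1,1) (-2,1) (-3,1) (-3,0) (-3,-1) (-2,-1) (-2,-2)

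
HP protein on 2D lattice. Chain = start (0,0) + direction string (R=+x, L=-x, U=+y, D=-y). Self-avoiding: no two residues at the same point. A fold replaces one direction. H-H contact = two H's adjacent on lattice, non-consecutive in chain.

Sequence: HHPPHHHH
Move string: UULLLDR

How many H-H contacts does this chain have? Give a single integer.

Positions: [(0, 0), (0, 1), (0, 2), (-1, 2), (-2, 2), (-3, 2), (-3, 1), (-2, 1)]
H-H contact: residue 4 @(-2,2) - residue 7 @(-2, 1)

Answer: 1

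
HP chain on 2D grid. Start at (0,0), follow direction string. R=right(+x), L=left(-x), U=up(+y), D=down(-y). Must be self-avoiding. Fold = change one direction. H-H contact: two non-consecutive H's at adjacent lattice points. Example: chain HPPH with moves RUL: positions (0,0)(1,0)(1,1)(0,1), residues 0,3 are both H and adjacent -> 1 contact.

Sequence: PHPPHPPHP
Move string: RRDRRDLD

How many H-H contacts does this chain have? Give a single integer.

Positions: [(0, 0), (1, 0), (2, 0), (2, -1), (3, -1), (4, -1), (4, -2), (3, -2), (3, -3)]
H-H contact: residue 4 @(3,-1) - residue 7 @(3, -2)

Answer: 1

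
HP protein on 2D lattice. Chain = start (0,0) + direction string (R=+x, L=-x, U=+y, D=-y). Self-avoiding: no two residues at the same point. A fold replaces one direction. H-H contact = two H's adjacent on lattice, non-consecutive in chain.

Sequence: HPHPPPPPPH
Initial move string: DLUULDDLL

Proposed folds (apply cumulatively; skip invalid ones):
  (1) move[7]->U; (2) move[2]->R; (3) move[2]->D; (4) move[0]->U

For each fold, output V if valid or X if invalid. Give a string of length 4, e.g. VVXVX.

Answer: XXXV

Derivation:
Initial: DLUULDDLL -> [(0, 0), (0, -1), (-1, -1), (-1, 0), (-1, 1), (-2, 1), (-2, 0), (-2, -1), (-3, -1), (-4, -1)]
Fold 1: move[7]->U => DLUULDDUL INVALID (collision), skipped
Fold 2: move[2]->R => DLRULDDLL INVALID (collision), skipped
Fold 3: move[2]->D => DLDULDDLL INVALID (collision), skipped
Fold 4: move[0]->U => ULUULDDLL VALID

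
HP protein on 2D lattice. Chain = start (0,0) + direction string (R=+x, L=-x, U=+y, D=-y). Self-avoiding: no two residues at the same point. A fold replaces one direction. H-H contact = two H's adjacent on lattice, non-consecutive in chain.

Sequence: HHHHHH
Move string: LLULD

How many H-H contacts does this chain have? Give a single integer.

Answer: 1

Derivation:
Positions: [(0, 0), (-1, 0), (-2, 0), (-2, 1), (-3, 1), (-3, 0)]
H-H contact: residue 2 @(-2,0) - residue 5 @(-3, 0)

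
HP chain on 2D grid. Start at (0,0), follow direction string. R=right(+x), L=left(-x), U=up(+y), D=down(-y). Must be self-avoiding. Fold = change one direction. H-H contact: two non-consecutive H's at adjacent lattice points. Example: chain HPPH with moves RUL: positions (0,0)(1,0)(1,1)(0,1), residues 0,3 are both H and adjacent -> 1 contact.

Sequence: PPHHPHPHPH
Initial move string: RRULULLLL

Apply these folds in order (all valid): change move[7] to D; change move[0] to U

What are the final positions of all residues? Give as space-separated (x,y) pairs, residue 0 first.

Initial moves: RRULULLLL
Fold: move[7]->D => RRULULLDL (positions: [(0, 0), (1, 0), (2, 0), (2, 1), (1, 1), (1, 2), (0, 2), (-1, 2), (-1, 1), (-2, 1)])
Fold: move[0]->U => URULULLDL (positions: [(0, 0), (0, 1), (1, 1), (1, 2), (0, 2), (0, 3), (-1, 3), (-2, 3), (-2, 2), (-3, 2)])

Answer: (0,0) (0,1) (1,1) (1,2) (0,2) (0,3) (-1,3) (-2,3) (-2,2) (-3,2)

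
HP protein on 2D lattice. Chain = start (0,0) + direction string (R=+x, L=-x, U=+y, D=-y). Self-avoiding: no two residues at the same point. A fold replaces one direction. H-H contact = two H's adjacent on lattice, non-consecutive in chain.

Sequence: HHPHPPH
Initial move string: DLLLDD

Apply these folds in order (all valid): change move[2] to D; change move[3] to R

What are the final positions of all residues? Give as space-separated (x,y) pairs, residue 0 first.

Answer: (0,0) (0,-1) (-1,-1) (-1,-2) (0,-2) (0,-3) (0,-4)

Derivation:
Initial moves: DLLLDD
Fold: move[2]->D => DLDLDD (positions: [(0, 0), (0, -1), (-1, -1), (-1, -2), (-2, -2), (-2, -3), (-2, -4)])
Fold: move[3]->R => DLDRDD (positions: [(0, 0), (0, -1), (-1, -1), (-1, -2), (0, -2), (0, -3), (0, -4)])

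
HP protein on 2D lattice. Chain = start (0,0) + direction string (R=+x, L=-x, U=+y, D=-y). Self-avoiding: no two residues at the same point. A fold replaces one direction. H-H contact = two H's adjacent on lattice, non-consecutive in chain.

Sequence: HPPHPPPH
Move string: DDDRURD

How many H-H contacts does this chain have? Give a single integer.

Answer: 0

Derivation:
Positions: [(0, 0), (0, -1), (0, -2), (0, -3), (1, -3), (1, -2), (2, -2), (2, -3)]
No H-H contacts found.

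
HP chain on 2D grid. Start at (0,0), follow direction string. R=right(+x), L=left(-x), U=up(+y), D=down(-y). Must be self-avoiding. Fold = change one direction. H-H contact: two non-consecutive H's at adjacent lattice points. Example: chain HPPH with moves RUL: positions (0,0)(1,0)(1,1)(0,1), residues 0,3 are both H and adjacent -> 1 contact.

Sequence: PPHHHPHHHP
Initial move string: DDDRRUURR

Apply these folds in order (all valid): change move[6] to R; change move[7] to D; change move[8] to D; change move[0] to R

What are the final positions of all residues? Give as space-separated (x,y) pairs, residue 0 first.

Initial moves: DDDRRUURR
Fold: move[6]->R => DDDRRURRR (positions: [(0, 0), (0, -1), (0, -2), (0, -3), (1, -3), (2, -3), (2, -2), (3, -2), (4, -2), (5, -2)])
Fold: move[7]->D => DDDRRURDR (positions: [(0, 0), (0, -1), (0, -2), (0, -3), (1, -3), (2, -3), (2, -2), (3, -2), (3, -3), (4, -3)])
Fold: move[8]->D => DDDRRURDD (positions: [(0, 0), (0, -1), (0, -2), (0, -3), (1, -3), (2, -3), (2, -2), (3, -2), (3, -3), (3, -4)])
Fold: move[0]->R => RDDRRURDD (positions: [(0, 0), (1, 0), (1, -1), (1, -2), (2, -2), (3, -2), (3, -1), (4, -1), (4, -2), (4, -3)])

Answer: (0,0) (1,0) (1,-1) (1,-2) (2,-2) (3,-2) (3,-1) (4,-1) (4,-2) (4,-3)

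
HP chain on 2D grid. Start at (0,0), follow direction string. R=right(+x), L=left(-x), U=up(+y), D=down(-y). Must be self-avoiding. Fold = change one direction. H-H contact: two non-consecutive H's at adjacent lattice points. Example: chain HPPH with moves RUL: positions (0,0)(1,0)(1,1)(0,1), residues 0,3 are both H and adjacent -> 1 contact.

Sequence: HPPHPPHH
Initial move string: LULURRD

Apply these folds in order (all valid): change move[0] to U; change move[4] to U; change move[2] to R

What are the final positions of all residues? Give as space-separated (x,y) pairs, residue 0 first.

Initial moves: LULURRD
Fold: move[0]->U => UULURRD (positions: [(0, 0), (0, 1), (0, 2), (-1, 2), (-1, 3), (0, 3), (1, 3), (1, 2)])
Fold: move[4]->U => UULUURD (positions: [(0, 0), (0, 1), (0, 2), (-1, 2), (-1, 3), (-1, 4), (0, 4), (0, 3)])
Fold: move[2]->R => UURUURD (positions: [(0, 0), (0, 1), (0, 2), (1, 2), (1, 3), (1, 4), (2, 4), (2, 3)])

Answer: (0,0) (0,1) (0,2) (1,2) (1,3) (1,4) (2,4) (2,3)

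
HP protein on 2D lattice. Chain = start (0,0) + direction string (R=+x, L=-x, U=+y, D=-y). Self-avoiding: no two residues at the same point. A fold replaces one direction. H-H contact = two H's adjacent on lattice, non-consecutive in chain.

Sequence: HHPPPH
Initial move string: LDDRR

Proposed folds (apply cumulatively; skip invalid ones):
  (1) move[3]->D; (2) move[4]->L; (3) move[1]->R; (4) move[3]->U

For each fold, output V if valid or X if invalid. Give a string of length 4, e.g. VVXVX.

Initial: LDDRR -> [(0, 0), (-1, 0), (-1, -1), (-1, -2), (0, -2), (1, -2)]
Fold 1: move[3]->D => LDDDR VALID
Fold 2: move[4]->L => LDDDL VALID
Fold 3: move[1]->R => LRDDL INVALID (collision), skipped
Fold 4: move[3]->U => LDDUL INVALID (collision), skipped

Answer: VVXX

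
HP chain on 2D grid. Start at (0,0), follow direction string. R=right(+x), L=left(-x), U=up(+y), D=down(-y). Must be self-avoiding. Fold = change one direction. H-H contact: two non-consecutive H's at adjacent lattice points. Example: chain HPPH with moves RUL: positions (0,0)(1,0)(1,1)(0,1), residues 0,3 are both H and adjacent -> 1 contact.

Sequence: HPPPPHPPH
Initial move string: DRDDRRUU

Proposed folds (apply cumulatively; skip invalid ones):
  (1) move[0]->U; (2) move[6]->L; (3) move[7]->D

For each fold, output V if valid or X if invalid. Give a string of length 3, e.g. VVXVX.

Initial: DRDDRRUU -> [(0, 0), (0, -1), (1, -1), (1, -2), (1, -3), (2, -3), (3, -3), (3, -2), (3, -1)]
Fold 1: move[0]->U => URDDRRUU VALID
Fold 2: move[6]->L => URDDRRLU INVALID (collision), skipped
Fold 3: move[7]->D => URDDRRUD INVALID (collision), skipped

Answer: VXX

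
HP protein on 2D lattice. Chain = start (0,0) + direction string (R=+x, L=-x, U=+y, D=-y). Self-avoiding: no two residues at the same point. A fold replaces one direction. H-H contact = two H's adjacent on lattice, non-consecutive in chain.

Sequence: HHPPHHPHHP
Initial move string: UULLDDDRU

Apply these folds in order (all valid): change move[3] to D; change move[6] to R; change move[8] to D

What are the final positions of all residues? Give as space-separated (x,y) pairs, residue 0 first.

Initial moves: UULLDDDRU
Fold: move[3]->D => UULDDDDRU (positions: [(0, 0), (0, 1), (0, 2), (-1, 2), (-1, 1), (-1, 0), (-1, -1), (-1, -2), (0, -2), (0, -1)])
Fold: move[6]->R => UULDDDRRU (positions: [(0, 0), (0, 1), (0, 2), (-1, 2), (-1, 1), (-1, 0), (-1, -1), (0, -1), (1, -1), (1, 0)])
Fold: move[8]->D => UULDDDRRD (positions: [(0, 0), (0, 1), (0, 2), (-1, 2), (-1, 1), (-1, 0), (-1, -1), (0, -1), (1, -1), (1, -2)])

Answer: (0,0) (0,1) (0,2) (-1,2) (-1,1) (-1,0) (-1,-1) (0,-1) (1,-1) (1,-2)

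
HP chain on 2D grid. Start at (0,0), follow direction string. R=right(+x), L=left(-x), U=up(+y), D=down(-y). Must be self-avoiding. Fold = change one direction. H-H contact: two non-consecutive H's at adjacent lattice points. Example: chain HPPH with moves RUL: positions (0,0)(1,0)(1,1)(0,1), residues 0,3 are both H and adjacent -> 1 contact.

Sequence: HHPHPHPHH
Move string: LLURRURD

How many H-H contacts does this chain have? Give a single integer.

Positions: [(0, 0), (-1, 0), (-2, 0), (-2, 1), (-1, 1), (0, 1), (0, 2), (1, 2), (1, 1)]
H-H contact: residue 0 @(0,0) - residue 5 @(0, 1)
H-H contact: residue 5 @(0,1) - residue 8 @(1, 1)

Answer: 2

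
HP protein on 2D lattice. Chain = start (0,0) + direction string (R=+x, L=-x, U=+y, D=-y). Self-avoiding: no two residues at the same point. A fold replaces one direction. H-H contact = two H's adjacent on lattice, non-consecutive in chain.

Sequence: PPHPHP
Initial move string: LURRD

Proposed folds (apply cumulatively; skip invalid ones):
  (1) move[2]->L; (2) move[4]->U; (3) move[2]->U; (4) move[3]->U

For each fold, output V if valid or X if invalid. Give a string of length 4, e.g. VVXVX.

Answer: XVVV

Derivation:
Initial: LURRD -> [(0, 0), (-1, 0), (-1, 1), (0, 1), (1, 1), (1, 0)]
Fold 1: move[2]->L => LULRD INVALID (collision), skipped
Fold 2: move[4]->U => LURRU VALID
Fold 3: move[2]->U => LUURU VALID
Fold 4: move[3]->U => LUUUU VALID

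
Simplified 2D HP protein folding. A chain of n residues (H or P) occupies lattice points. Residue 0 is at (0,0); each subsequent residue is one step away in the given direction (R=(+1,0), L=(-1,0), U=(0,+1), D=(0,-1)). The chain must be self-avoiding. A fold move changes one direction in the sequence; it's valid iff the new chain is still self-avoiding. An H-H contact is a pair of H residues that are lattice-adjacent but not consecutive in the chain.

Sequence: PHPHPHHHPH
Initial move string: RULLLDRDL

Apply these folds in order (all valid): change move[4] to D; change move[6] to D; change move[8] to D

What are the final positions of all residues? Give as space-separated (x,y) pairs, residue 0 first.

Answer: (0,0) (1,0) (1,1) (0,1) (-1,1) (-1,0) (-1,-1) (-1,-2) (-1,-3) (-1,-4)

Derivation:
Initial moves: RULLLDRDL
Fold: move[4]->D => RULLDDRDL (positions: [(0, 0), (1, 0), (1, 1), (0, 1), (-1, 1), (-1, 0), (-1, -1), (0, -1), (0, -2), (-1, -2)])
Fold: move[6]->D => RULLDDDDL (positions: [(0, 0), (1, 0), (1, 1), (0, 1), (-1, 1), (-1, 0), (-1, -1), (-1, -2), (-1, -3), (-2, -3)])
Fold: move[8]->D => RULLDDDDD (positions: [(0, 0), (1, 0), (1, 1), (0, 1), (-1, 1), (-1, 0), (-1, -1), (-1, -2), (-1, -3), (-1, -4)])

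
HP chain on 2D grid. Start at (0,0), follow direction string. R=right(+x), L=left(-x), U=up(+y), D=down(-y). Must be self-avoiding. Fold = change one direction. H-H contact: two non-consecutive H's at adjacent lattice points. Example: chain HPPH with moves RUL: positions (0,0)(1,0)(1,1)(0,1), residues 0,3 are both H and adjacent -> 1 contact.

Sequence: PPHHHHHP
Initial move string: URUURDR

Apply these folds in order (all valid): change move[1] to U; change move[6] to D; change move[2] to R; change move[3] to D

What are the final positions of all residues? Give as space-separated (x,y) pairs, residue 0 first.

Answer: (0,0) (0,1) (0,2) (1,2) (1,1) (2,1) (2,0) (2,-1)

Derivation:
Initial moves: URUURDR
Fold: move[1]->U => UUUURDR (positions: [(0, 0), (0, 1), (0, 2), (0, 3), (0, 4), (1, 4), (1, 3), (2, 3)])
Fold: move[6]->D => UUUURDD (positions: [(0, 0), (0, 1), (0, 2), (0, 3), (0, 4), (1, 4), (1, 3), (1, 2)])
Fold: move[2]->R => UURURDD (positions: [(0, 0), (0, 1), (0, 2), (1, 2), (1, 3), (2, 3), (2, 2), (2, 1)])
Fold: move[3]->D => UURDRDD (positions: [(0, 0), (0, 1), (0, 2), (1, 2), (1, 1), (2, 1), (2, 0), (2, -1)])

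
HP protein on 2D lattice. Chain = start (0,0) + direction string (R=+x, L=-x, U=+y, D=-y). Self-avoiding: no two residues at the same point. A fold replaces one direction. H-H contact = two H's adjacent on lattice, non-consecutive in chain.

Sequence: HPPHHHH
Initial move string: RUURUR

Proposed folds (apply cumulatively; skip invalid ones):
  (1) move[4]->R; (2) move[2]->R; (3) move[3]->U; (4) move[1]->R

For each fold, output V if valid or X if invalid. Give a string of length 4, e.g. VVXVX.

Initial: RUURUR -> [(0, 0), (1, 0), (1, 1), (1, 2), (2, 2), (2, 3), (3, 3)]
Fold 1: move[4]->R => RUURRR VALID
Fold 2: move[2]->R => RURRRR VALID
Fold 3: move[3]->U => RURURR VALID
Fold 4: move[1]->R => RRRURR VALID

Answer: VVVV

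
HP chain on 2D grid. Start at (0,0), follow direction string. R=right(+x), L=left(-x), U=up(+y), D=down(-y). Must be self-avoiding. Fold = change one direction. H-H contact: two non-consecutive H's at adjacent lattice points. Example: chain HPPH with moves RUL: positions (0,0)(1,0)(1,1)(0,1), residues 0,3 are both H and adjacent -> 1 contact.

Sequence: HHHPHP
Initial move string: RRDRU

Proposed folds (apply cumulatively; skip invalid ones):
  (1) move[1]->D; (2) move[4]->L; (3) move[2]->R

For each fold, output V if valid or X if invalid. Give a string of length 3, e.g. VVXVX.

Answer: VXV

Derivation:
Initial: RRDRU -> [(0, 0), (1, 0), (2, 0), (2, -1), (3, -1), (3, 0)]
Fold 1: move[1]->D => RDDRU VALID
Fold 2: move[4]->L => RDDRL INVALID (collision), skipped
Fold 3: move[2]->R => RDRRU VALID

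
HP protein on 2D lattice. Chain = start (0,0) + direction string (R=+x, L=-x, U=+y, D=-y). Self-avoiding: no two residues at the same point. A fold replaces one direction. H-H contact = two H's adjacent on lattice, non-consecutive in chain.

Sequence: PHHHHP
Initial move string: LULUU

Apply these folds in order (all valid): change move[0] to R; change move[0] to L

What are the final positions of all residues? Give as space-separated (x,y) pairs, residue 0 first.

Answer: (0,0) (-1,0) (-1,1) (-2,1) (-2,2) (-2,3)

Derivation:
Initial moves: LULUU
Fold: move[0]->R => RULUU (positions: [(0, 0), (1, 0), (1, 1), (0, 1), (0, 2), (0, 3)])
Fold: move[0]->L => LULUU (positions: [(0, 0), (-1, 0), (-1, 1), (-2, 1), (-2, 2), (-2, 3)])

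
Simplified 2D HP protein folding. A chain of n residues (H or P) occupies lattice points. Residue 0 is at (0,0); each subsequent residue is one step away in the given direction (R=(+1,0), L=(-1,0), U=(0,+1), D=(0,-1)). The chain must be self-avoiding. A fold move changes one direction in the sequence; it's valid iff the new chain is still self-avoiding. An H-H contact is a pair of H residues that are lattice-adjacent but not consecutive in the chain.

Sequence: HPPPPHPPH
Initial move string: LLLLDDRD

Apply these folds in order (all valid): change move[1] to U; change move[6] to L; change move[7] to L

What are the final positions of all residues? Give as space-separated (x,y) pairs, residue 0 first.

Answer: (0,0) (-1,0) (-1,1) (-2,1) (-3,1) (-3,0) (-3,-1) (-4,-1) (-5,-1)

Derivation:
Initial moves: LLLLDDRD
Fold: move[1]->U => LULLDDRD (positions: [(0, 0), (-1, 0), (-1, 1), (-2, 1), (-3, 1), (-3, 0), (-3, -1), (-2, -1), (-2, -2)])
Fold: move[6]->L => LULLDDLD (positions: [(0, 0), (-1, 0), (-1, 1), (-2, 1), (-3, 1), (-3, 0), (-3, -1), (-4, -1), (-4, -2)])
Fold: move[7]->L => LULLDDLL (positions: [(0, 0), (-1, 0), (-1, 1), (-2, 1), (-3, 1), (-3, 0), (-3, -1), (-4, -1), (-5, -1)])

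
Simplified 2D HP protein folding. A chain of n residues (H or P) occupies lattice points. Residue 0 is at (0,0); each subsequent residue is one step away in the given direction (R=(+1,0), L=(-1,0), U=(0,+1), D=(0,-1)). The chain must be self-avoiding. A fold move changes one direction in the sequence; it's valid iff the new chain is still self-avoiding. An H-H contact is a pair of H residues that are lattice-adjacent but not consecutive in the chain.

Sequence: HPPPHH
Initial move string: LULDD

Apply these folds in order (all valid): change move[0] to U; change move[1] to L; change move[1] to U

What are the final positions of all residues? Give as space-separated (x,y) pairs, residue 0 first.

Initial moves: LULDD
Fold: move[0]->U => UULDD (positions: [(0, 0), (0, 1), (0, 2), (-1, 2), (-1, 1), (-1, 0)])
Fold: move[1]->L => ULLDD (positions: [(0, 0), (0, 1), (-1, 1), (-2, 1), (-2, 0), (-2, -1)])
Fold: move[1]->U => UULDD (positions: [(0, 0), (0, 1), (0, 2), (-1, 2), (-1, 1), (-1, 0)])

Answer: (0,0) (0,1) (0,2) (-1,2) (-1,1) (-1,0)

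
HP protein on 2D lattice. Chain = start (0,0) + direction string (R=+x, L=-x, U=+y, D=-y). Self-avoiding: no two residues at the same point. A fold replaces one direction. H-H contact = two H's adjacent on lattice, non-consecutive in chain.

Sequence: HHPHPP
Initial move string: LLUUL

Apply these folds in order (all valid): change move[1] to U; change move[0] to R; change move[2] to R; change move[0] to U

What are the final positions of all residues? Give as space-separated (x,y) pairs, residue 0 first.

Initial moves: LLUUL
Fold: move[1]->U => LUUUL (positions: [(0, 0), (-1, 0), (-1, 1), (-1, 2), (-1, 3), (-2, 3)])
Fold: move[0]->R => RUUUL (positions: [(0, 0), (1, 0), (1, 1), (1, 2), (1, 3), (0, 3)])
Fold: move[2]->R => RURUL (positions: [(0, 0), (1, 0), (1, 1), (2, 1), (2, 2), (1, 2)])
Fold: move[0]->U => UURUL (positions: [(0, 0), (0, 1), (0, 2), (1, 2), (1, 3), (0, 3)])

Answer: (0,0) (0,1) (0,2) (1,2) (1,3) (0,3)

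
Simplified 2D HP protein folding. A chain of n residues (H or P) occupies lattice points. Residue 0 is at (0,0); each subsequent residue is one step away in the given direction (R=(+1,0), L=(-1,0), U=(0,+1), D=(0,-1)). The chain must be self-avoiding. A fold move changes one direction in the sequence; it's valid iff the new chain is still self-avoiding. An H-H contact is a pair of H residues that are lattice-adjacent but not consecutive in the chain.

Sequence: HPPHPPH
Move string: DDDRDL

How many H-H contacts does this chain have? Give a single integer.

Answer: 1

Derivation:
Positions: [(0, 0), (0, -1), (0, -2), (0, -3), (1, -3), (1, -4), (0, -4)]
H-H contact: residue 3 @(0,-3) - residue 6 @(0, -4)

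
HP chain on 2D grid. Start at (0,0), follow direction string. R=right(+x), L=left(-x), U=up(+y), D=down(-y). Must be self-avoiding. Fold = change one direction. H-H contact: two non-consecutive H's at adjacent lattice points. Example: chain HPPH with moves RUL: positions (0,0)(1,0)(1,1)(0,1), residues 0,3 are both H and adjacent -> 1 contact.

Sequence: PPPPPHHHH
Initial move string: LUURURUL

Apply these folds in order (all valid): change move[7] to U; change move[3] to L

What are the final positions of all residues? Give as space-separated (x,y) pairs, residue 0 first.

Answer: (0,0) (-1,0) (-1,1) (-1,2) (-2,2) (-2,3) (-1,3) (-1,4) (-1,5)

Derivation:
Initial moves: LUURURUL
Fold: move[7]->U => LUURURUU (positions: [(0, 0), (-1, 0), (-1, 1), (-1, 2), (0, 2), (0, 3), (1, 3), (1, 4), (1, 5)])
Fold: move[3]->L => LUULURUU (positions: [(0, 0), (-1, 0), (-1, 1), (-1, 2), (-2, 2), (-2, 3), (-1, 3), (-1, 4), (-1, 5)])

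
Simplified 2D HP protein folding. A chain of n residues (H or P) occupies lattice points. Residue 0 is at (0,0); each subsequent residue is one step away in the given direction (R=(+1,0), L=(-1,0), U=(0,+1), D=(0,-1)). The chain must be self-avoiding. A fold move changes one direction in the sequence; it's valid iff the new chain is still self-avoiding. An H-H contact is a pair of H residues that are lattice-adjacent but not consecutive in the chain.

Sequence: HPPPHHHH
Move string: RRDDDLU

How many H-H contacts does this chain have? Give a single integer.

Answer: 1

Derivation:
Positions: [(0, 0), (1, 0), (2, 0), (2, -1), (2, -2), (2, -3), (1, -3), (1, -2)]
H-H contact: residue 4 @(2,-2) - residue 7 @(1, -2)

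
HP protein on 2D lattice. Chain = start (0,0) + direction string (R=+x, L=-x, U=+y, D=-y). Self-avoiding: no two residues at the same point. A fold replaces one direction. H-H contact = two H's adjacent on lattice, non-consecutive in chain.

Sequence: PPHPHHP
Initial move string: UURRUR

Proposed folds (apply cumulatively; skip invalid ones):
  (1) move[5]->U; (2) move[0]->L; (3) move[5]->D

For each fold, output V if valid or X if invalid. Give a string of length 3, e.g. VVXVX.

Initial: UURRUR -> [(0, 0), (0, 1), (0, 2), (1, 2), (2, 2), (2, 3), (3, 3)]
Fold 1: move[5]->U => UURRUU VALID
Fold 2: move[0]->L => LURRUU VALID
Fold 3: move[5]->D => LURRUD INVALID (collision), skipped

Answer: VVX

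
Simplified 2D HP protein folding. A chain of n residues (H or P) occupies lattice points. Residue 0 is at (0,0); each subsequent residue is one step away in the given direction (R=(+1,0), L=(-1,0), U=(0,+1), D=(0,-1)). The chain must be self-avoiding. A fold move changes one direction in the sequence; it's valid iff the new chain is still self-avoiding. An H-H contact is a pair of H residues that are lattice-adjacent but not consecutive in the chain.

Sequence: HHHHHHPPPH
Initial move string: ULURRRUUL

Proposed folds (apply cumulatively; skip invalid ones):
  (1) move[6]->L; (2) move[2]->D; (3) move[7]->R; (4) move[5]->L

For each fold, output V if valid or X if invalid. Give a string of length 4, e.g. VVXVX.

Initial: ULURRRUUL -> [(0, 0), (0, 1), (-1, 1), (-1, 2), (0, 2), (1, 2), (2, 2), (2, 3), (2, 4), (1, 4)]
Fold 1: move[6]->L => ULURRRLUL INVALID (collision), skipped
Fold 2: move[2]->D => ULDRRRUUL INVALID (collision), skipped
Fold 3: move[7]->R => ULURRRURL INVALID (collision), skipped
Fold 4: move[5]->L => ULURRLUUL INVALID (collision), skipped

Answer: XXXX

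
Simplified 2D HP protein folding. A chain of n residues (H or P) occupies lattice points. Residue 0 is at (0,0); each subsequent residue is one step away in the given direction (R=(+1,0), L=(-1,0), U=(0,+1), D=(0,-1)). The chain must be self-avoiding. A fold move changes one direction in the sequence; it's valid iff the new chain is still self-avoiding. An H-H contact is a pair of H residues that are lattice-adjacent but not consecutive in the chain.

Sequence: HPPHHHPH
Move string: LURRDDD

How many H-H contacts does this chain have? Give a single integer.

Positions: [(0, 0), (-1, 0), (-1, 1), (0, 1), (1, 1), (1, 0), (1, -1), (1, -2)]
H-H contact: residue 0 @(0,0) - residue 5 @(1, 0)
H-H contact: residue 0 @(0,0) - residue 3 @(0, 1)

Answer: 2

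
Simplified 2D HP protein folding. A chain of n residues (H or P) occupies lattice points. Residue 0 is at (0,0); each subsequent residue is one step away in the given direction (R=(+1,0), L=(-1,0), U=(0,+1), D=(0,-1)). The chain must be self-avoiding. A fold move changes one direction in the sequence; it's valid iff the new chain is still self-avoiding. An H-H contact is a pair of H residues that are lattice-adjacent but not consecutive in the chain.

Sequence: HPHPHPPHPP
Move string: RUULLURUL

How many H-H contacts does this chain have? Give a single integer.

Positions: [(0, 0), (1, 0), (1, 1), (1, 2), (0, 2), (-1, 2), (-1, 3), (0, 3), (0, 4), (-1, 4)]
H-H contact: residue 4 @(0,2) - residue 7 @(0, 3)

Answer: 1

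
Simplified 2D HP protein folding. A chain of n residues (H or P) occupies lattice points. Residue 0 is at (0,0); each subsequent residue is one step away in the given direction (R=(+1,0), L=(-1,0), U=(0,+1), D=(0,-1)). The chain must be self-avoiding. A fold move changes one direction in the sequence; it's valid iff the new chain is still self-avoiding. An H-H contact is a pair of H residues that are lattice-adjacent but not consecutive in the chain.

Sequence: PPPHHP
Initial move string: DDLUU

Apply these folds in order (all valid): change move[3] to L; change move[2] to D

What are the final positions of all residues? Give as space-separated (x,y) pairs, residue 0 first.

Initial moves: DDLUU
Fold: move[3]->L => DDLLU (positions: [(0, 0), (0, -1), (0, -2), (-1, -2), (-2, -2), (-2, -1)])
Fold: move[2]->D => DDDLU (positions: [(0, 0), (0, -1), (0, -2), (0, -3), (-1, -3), (-1, -2)])

Answer: (0,0) (0,-1) (0,-2) (0,-3) (-1,-3) (-1,-2)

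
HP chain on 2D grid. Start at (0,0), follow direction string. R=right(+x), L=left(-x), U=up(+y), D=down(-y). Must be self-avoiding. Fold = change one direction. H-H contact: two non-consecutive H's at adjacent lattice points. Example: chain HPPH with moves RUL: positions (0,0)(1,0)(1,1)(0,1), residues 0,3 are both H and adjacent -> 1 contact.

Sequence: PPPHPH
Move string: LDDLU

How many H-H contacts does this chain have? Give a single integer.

Positions: [(0, 0), (-1, 0), (-1, -1), (-1, -2), (-2, -2), (-2, -1)]
No H-H contacts found.

Answer: 0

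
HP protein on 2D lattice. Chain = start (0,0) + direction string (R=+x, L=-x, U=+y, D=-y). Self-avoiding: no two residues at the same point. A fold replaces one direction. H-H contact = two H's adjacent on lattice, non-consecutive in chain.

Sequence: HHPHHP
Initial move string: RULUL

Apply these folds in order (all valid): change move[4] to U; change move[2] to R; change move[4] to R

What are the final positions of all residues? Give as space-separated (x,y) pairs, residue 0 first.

Initial moves: RULUL
Fold: move[4]->U => RULUU (positions: [(0, 0), (1, 0), (1, 1), (0, 1), (0, 2), (0, 3)])
Fold: move[2]->R => RURUU (positions: [(0, 0), (1, 0), (1, 1), (2, 1), (2, 2), (2, 3)])
Fold: move[4]->R => RURUR (positions: [(0, 0), (1, 0), (1, 1), (2, 1), (2, 2), (3, 2)])

Answer: (0,0) (1,0) (1,1) (2,1) (2,2) (3,2)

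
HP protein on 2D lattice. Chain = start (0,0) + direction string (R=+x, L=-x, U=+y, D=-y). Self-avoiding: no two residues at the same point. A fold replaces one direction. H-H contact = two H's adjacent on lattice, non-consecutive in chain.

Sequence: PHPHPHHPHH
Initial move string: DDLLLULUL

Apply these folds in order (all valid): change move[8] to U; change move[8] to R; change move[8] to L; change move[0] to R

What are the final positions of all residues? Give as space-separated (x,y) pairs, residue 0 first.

Answer: (0,0) (1,0) (1,-1) (0,-1) (-1,-1) (-2,-1) (-2,0) (-3,0) (-3,1) (-4,1)

Derivation:
Initial moves: DDLLLULUL
Fold: move[8]->U => DDLLLULUU (positions: [(0, 0), (0, -1), (0, -2), (-1, -2), (-2, -2), (-3, -2), (-3, -1), (-4, -1), (-4, 0), (-4, 1)])
Fold: move[8]->R => DDLLLULUR (positions: [(0, 0), (0, -1), (0, -2), (-1, -2), (-2, -2), (-3, -2), (-3, -1), (-4, -1), (-4, 0), (-3, 0)])
Fold: move[8]->L => DDLLLULUL (positions: [(0, 0), (0, -1), (0, -2), (-1, -2), (-2, -2), (-3, -2), (-3, -1), (-4, -1), (-4, 0), (-5, 0)])
Fold: move[0]->R => RDLLLULUL (positions: [(0, 0), (1, 0), (1, -1), (0, -1), (-1, -1), (-2, -1), (-2, 0), (-3, 0), (-3, 1), (-4, 1)])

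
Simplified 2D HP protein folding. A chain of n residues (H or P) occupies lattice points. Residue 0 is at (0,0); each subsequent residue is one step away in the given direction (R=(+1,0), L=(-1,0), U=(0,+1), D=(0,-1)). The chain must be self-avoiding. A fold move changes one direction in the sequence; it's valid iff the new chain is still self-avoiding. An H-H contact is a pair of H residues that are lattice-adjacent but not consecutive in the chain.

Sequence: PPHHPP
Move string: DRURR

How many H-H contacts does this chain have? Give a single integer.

Answer: 0

Derivation:
Positions: [(0, 0), (0, -1), (1, -1), (1, 0), (2, 0), (3, 0)]
No H-H contacts found.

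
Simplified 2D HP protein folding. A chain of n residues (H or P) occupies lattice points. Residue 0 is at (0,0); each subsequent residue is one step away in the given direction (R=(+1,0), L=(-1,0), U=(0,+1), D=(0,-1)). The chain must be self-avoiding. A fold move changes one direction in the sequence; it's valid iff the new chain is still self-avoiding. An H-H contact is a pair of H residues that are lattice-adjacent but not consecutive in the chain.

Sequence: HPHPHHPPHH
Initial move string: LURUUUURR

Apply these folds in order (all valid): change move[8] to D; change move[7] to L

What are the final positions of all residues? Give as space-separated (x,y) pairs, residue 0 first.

Answer: (0,0) (-1,0) (-1,1) (0,1) (0,2) (0,3) (0,4) (0,5) (-1,5) (-1,4)

Derivation:
Initial moves: LURUUUURR
Fold: move[8]->D => LURUUUURD (positions: [(0, 0), (-1, 0), (-1, 1), (0, 1), (0, 2), (0, 3), (0, 4), (0, 5), (1, 5), (1, 4)])
Fold: move[7]->L => LURUUUULD (positions: [(0, 0), (-1, 0), (-1, 1), (0, 1), (0, 2), (0, 3), (0, 4), (0, 5), (-1, 5), (-1, 4)])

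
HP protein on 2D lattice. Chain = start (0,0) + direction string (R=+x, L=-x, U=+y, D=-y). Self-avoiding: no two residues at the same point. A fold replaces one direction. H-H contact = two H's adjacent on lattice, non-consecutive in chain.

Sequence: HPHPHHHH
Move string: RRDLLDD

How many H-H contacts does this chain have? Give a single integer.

Answer: 1

Derivation:
Positions: [(0, 0), (1, 0), (2, 0), (2, -1), (1, -1), (0, -1), (0, -2), (0, -3)]
H-H contact: residue 0 @(0,0) - residue 5 @(0, -1)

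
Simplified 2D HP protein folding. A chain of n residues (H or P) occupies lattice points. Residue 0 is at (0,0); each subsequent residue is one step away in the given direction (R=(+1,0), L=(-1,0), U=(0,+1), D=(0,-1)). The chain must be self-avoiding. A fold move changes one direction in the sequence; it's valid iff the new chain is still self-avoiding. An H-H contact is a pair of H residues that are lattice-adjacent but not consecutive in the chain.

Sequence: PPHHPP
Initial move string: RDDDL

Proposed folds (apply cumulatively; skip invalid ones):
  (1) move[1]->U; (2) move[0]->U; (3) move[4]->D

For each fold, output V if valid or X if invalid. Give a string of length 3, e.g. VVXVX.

Initial: RDDDL -> [(0, 0), (1, 0), (1, -1), (1, -2), (1, -3), (0, -3)]
Fold 1: move[1]->U => RUDDL INVALID (collision), skipped
Fold 2: move[0]->U => UDDDL INVALID (collision), skipped
Fold 3: move[4]->D => RDDDD VALID

Answer: XXV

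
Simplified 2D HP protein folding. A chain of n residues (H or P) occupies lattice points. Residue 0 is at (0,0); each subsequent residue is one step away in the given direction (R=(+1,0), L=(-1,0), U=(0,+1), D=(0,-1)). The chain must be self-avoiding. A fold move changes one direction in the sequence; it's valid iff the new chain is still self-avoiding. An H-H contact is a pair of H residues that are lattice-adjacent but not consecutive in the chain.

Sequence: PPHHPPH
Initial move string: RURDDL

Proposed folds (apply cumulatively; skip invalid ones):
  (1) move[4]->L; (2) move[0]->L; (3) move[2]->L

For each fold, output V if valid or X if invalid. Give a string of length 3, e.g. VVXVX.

Initial: RURDDL -> [(0, 0), (1, 0), (1, 1), (2, 1), (2, 0), (2, -1), (1, -1)]
Fold 1: move[4]->L => RURDLL INVALID (collision), skipped
Fold 2: move[0]->L => LURDDL INVALID (collision), skipped
Fold 3: move[2]->L => RULDDL INVALID (collision), skipped

Answer: XXX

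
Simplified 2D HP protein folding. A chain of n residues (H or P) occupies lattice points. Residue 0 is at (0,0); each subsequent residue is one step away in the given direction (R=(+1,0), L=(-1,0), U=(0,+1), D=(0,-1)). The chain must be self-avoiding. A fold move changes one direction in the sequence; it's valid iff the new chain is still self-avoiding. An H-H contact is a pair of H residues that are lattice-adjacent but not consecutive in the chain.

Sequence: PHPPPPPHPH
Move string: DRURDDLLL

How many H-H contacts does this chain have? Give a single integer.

Answer: 0

Derivation:
Positions: [(0, 0), (0, -1), (1, -1), (1, 0), (2, 0), (2, -1), (2, -2), (1, -2), (0, -2), (-1, -2)]
No H-H contacts found.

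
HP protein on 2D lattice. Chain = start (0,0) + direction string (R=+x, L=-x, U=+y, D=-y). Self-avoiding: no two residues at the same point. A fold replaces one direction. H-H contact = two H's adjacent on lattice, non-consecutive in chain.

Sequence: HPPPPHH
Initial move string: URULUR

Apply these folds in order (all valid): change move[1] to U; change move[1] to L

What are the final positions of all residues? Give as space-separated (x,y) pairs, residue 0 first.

Answer: (0,0) (0,1) (-1,1) (-1,2) (-2,2) (-2,3) (-1,3)

Derivation:
Initial moves: URULUR
Fold: move[1]->U => UUULUR (positions: [(0, 0), (0, 1), (0, 2), (0, 3), (-1, 3), (-1, 4), (0, 4)])
Fold: move[1]->L => ULULUR (positions: [(0, 0), (0, 1), (-1, 1), (-1, 2), (-2, 2), (-2, 3), (-1, 3)])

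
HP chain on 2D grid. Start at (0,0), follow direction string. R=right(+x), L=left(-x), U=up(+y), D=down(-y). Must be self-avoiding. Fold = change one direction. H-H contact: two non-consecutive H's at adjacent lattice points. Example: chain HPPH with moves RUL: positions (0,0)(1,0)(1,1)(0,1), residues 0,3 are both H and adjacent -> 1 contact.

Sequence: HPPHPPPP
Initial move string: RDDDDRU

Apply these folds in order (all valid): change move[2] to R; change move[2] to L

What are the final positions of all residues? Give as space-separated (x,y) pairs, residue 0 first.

Initial moves: RDDDDRU
Fold: move[2]->R => RDRDDRU (positions: [(0, 0), (1, 0), (1, -1), (2, -1), (2, -2), (2, -3), (3, -3), (3, -2)])
Fold: move[2]->L => RDLDDRU (positions: [(0, 0), (1, 0), (1, -1), (0, -1), (0, -2), (0, -3), (1, -3), (1, -2)])

Answer: (0,0) (1,0) (1,-1) (0,-1) (0,-2) (0,-3) (1,-3) (1,-2)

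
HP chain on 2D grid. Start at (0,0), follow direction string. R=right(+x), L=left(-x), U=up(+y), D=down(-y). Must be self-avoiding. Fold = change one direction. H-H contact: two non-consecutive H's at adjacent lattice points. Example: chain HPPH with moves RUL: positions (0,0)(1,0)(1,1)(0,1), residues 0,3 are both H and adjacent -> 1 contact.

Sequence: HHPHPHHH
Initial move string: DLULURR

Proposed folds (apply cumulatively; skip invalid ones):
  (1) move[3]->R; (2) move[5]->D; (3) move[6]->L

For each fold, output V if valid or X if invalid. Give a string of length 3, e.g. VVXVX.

Initial: DLULURR -> [(0, 0), (0, -1), (-1, -1), (-1, 0), (-2, 0), (-2, 1), (-1, 1), (0, 1)]
Fold 1: move[3]->R => DLURURR INVALID (collision), skipped
Fold 2: move[5]->D => DLULUDR INVALID (collision), skipped
Fold 3: move[6]->L => DLULURL INVALID (collision), skipped

Answer: XXX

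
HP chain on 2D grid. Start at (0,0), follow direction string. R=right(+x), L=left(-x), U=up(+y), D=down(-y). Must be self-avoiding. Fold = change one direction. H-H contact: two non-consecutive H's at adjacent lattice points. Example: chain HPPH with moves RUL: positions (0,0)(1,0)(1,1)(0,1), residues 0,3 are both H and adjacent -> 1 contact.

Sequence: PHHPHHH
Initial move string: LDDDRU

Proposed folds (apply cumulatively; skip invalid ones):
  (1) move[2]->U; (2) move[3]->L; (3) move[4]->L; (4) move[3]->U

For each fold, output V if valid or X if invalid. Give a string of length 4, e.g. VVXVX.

Initial: LDDDRU -> [(0, 0), (-1, 0), (-1, -1), (-1, -2), (-1, -3), (0, -3), (0, -2)]
Fold 1: move[2]->U => LDUDRU INVALID (collision), skipped
Fold 2: move[3]->L => LDDLRU INVALID (collision), skipped
Fold 3: move[4]->L => LDDDLU VALID
Fold 4: move[3]->U => LDDULU INVALID (collision), skipped

Answer: XXVX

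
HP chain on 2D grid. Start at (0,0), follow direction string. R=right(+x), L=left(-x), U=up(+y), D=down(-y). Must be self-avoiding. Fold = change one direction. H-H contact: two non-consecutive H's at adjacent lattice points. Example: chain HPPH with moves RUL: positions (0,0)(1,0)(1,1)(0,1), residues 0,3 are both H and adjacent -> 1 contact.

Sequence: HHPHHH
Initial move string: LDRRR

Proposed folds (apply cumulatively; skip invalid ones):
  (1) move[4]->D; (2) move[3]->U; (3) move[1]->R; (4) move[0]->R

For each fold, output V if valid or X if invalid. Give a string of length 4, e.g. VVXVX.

Answer: VXXV

Derivation:
Initial: LDRRR -> [(0, 0), (-1, 0), (-1, -1), (0, -1), (1, -1), (2, -1)]
Fold 1: move[4]->D => LDRRD VALID
Fold 2: move[3]->U => LDRUD INVALID (collision), skipped
Fold 3: move[1]->R => LRRRD INVALID (collision), skipped
Fold 4: move[0]->R => RDRRD VALID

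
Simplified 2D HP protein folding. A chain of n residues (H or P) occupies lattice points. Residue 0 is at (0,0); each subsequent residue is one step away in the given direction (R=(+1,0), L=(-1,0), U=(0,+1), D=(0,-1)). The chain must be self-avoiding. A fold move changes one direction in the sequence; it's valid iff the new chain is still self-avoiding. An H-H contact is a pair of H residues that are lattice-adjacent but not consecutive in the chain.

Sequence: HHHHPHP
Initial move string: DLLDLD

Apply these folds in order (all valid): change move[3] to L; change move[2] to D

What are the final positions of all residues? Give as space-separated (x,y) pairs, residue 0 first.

Answer: (0,0) (0,-1) (-1,-1) (-1,-2) (-2,-2) (-3,-2) (-3,-3)

Derivation:
Initial moves: DLLDLD
Fold: move[3]->L => DLLLLD (positions: [(0, 0), (0, -1), (-1, -1), (-2, -1), (-3, -1), (-4, -1), (-4, -2)])
Fold: move[2]->D => DLDLLD (positions: [(0, 0), (0, -1), (-1, -1), (-1, -2), (-2, -2), (-3, -2), (-3, -3)])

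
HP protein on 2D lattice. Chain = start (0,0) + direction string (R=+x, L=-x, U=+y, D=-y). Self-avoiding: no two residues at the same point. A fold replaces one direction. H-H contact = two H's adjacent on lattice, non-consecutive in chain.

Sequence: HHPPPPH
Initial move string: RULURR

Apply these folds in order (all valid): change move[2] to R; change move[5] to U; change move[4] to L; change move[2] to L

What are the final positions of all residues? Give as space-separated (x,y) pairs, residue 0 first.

Answer: (0,0) (1,0) (1,1) (0,1) (0,2) (-1,2) (-1,3)

Derivation:
Initial moves: RULURR
Fold: move[2]->R => RURURR (positions: [(0, 0), (1, 0), (1, 1), (2, 1), (2, 2), (3, 2), (4, 2)])
Fold: move[5]->U => RURURU (positions: [(0, 0), (1, 0), (1, 1), (2, 1), (2, 2), (3, 2), (3, 3)])
Fold: move[4]->L => RURULU (positions: [(0, 0), (1, 0), (1, 1), (2, 1), (2, 2), (1, 2), (1, 3)])
Fold: move[2]->L => RULULU (positions: [(0, 0), (1, 0), (1, 1), (0, 1), (0, 2), (-1, 2), (-1, 3)])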